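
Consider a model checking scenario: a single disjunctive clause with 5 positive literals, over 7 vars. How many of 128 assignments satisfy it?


Step 1: Total=2^7=128
Step 2: Unsat when all 5 false: 2^2=4
Step 3: Sat=128-4=124

124


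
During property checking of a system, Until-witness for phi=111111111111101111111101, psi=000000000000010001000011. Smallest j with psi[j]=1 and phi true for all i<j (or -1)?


(phi U psi) at 0: need smallest j with psi[j]=1 and phi[i]=1 for all i in [0,j).
Scan from step 0:
  step 0: phi=1, psi=0 -> continue
  step 1: phi=1, psi=0 -> continue
  step 2: phi=1, psi=0 -> continue
  step 3: phi=1, psi=0 -> continue
  step 13: psi=1 and phi held for [0,13) -> witness found
Witness step = 13

13


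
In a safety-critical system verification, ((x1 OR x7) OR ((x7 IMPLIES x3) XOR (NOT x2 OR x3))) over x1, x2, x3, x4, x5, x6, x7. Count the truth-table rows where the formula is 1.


Formula: ((x1 OR x7) OR ((x7 IMPLIES x3) XOR (NOT x2 OR x3))) over 7 vars (128 rows)
Evaluate each row (x1, x2, x3, x4, x5, x6, x7 as bits, MSB first):
  row 0 [0000000]: ((0 OR 0) OR ((0 IMPLIES 0) XOR (NOT 0 OR 0))) -> 0
  row 1 [0000001]: ((0 OR 1) OR ((1 IMPLIES 0) XOR (NOT 0 OR 0))) -> 1
  row 2 [0000010]: ((0 OR 0) OR ((0 IMPLIES 0) XOR (NOT 0 OR 0))) -> 0
  row 3 [0000011]: ((0 OR 1) OR ((1 IMPLIES 0) XOR (NOT 0 OR 0))) -> 1
  row 4 [0000100]: ((0 OR 0) OR ((0 IMPLIES 0) XOR (NOT 0 OR 0))) -> 0
  (every remaining row is evaluated the same way; all 128 results are listed next)
Full result column, 8 rows per line (x1,x2,x3,x4 fixed per line; x5,x6,x7 runs 000..111 left to right):
  rows 0-7 [x1,x2,x3,x4=0000]: 01010101  (ones: 4)
  rows 8-15 [x1,x2,x3,x4=0001]: 01010101  (ones: 4)
  rows 16-23 [x1,x2,x3,x4=0010]: 01010101  (ones: 4)
  rows 24-31 [x1,x2,x3,x4=0011]: 01010101  (ones: 4)
  rows 32-39 [x1,x2,x3,x4=0100]: 11111111  (ones: 8)
  rows 40-47 [x1,x2,x3,x4=0101]: 11111111  (ones: 8)
  rows 48-55 [x1,x2,x3,x4=0110]: 01010101  (ones: 4)
  rows 56-63 [x1,x2,x3,x4=0111]: 01010101  (ones: 4)
  rows 64-71 [x1,x2,x3,x4=1000]: 11111111  (ones: 8)
  rows 72-79 [x1,x2,x3,x4=1001]: 11111111  (ones: 8)
  rows 80-87 [x1,x2,x3,x4=1010]: 11111111  (ones: 8)
  rows 88-95 [x1,x2,x3,x4=1011]: 11111111  (ones: 8)
  rows 96-103 [x1,x2,x3,x4=1100]: 11111111  (ones: 8)
  rows 104-111 [x1,x2,x3,x4=1101]: 11111111  (ones: 8)
  rows 112-119 [x1,x2,x3,x4=1110]: 11111111  (ones: 8)
  rows 120-127 [x1,x2,x3,x4=1111]: 11111111  (ones: 8)
Count of 1-rows = 4+4+4+4+8+8+4+4+8+8+8+8+8+8+8+8 = 104

104


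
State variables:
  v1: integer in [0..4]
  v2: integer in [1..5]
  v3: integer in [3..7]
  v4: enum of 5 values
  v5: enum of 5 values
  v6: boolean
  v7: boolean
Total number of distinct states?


State space = product of domain sizes of all variables.
Domain sizes:
  v1 (integer in [0..4]): 5
  v2 (integer in [1..5]): 5
  v3 (integer in [3..7]): 5
  v4 (enum of 5 values): 5
  v5 (enum of 5 values): 5
  v6 (boolean): 2
  v7 (boolean): 2
Product = 5 * 5 * 5 * 5 * 5 * 2 * 2 = 12500

12500


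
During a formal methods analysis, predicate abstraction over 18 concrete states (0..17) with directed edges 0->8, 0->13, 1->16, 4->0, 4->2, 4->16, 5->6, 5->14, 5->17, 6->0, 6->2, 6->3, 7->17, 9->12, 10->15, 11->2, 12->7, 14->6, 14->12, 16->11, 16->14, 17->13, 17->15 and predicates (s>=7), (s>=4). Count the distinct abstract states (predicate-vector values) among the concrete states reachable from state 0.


BFS from 0:
Concrete reachable: {0, 8, 13}
Abstract via predicates (s>=7), (s>=4):
  (0,0) <- {0}
  (1,1) <- {8, 13}
Distinct abstract states = 2

2


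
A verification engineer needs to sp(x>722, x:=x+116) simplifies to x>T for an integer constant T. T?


Formula: sp(P, x:=E) = exists old_x. (x = E[old_x/x]) AND P[old_x/x] (old_x is the value of x before the assignment; eliminate old_x by solving x = E[old_x/x] for old_x)
Step 1: Precondition P: x>722, i.e. old_x > 722
Step 2: Assignment gives x = old_x + 116, so old_x = x - 116
Step 3: Substitute into P: x - 116 > 722
Step 4: Simplify: x > 722+116 = 838

838


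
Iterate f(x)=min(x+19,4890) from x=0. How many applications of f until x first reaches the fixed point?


Step 1: x=0, cap=4890, increment=19
Step 2: x grows by 19 each step until capped at 4890; fixed point is x=4890
Step 3: iterations = ceil(4890/19) = 258

258


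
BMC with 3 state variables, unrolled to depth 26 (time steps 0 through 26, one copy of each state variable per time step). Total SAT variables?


BMC unrolls to depth k, creating one copy of each state var for steps 0..k.
Step count = 26 + 1 = 27 (steps 0 through 26)
Vars per step = 3
Total = 3 * 27 = 81

81


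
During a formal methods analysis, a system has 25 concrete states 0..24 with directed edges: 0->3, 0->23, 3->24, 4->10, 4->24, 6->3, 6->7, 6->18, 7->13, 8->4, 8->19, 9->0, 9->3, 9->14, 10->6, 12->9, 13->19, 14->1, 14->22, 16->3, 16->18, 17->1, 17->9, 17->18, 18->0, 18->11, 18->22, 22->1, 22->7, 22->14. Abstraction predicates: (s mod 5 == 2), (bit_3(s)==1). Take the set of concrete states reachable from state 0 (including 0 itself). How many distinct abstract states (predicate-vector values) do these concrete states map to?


BFS from 0:
Concrete reachable: {0, 3, 23, 24}
Abstract via predicates (s mod 5 == 2), (bit_3(s)==1):
  (0,0) <- {0, 3, 23}
  (0,1) <- {24}
Distinct abstract states = 2

2


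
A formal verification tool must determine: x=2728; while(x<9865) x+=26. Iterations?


Step 1: x goes from 2728 toward 9865 by 26; the body runs while x<9865, so iterations = ceil((bound-start)/step)
Step 2: Distance=7137
Step 3: ceil(7137/26)=275

275


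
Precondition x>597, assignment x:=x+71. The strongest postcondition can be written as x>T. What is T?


Formula: sp(P, x:=E) = exists old_x. (x = E[old_x/x]) AND P[old_x/x] (old_x is the value of x before the assignment; eliminate old_x by solving x = E[old_x/x] for old_x)
Step 1: Precondition P: x>597, i.e. old_x > 597
Step 2: Assignment gives x = old_x + 71, so old_x = x - 71
Step 3: Substitute into P: x - 71 > 597
Step 4: Simplify: x > 597+71 = 668

668


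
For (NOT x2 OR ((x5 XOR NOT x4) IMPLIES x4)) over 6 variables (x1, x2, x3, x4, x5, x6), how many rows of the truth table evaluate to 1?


Formula: (NOT x2 OR ((x5 XOR NOT x4) IMPLIES x4)) over 6 vars (64 rows)
Evaluate each row (x1, x2, x3, x4, x5, x6 as bits, MSB first):
  row 0 [000000]: (NOT 0 OR ((0 XOR NOT 0) IMPLIES 0)) -> 1
  row 1 [000001]: (NOT 0 OR ((0 XOR NOT 0) IMPLIES 0)) -> 1
  row 2 [000010]: (NOT 0 OR ((1 XOR NOT 0) IMPLIES 0)) -> 1
  row 3 [000011]: (NOT 0 OR ((1 XOR NOT 0) IMPLIES 0)) -> 1
  row 4 [000100]: (NOT 0 OR ((0 XOR NOT 1) IMPLIES 1)) -> 1
  (every remaining row is evaluated the same way; all 64 results are listed next)
Full result column, 8 rows per line (x1,x2,x3 fixed per line; x4,x5,x6 runs 000..111 left to right):
  rows 0-7 [x1,x2,x3=000]: 11111111  (ones: 8)
  rows 8-15 [x1,x2,x3=001]: 11111111  (ones: 8)
  rows 16-23 [x1,x2,x3=010]: 00111111  (ones: 6)
  rows 24-31 [x1,x2,x3=011]: 00111111  (ones: 6)
  rows 32-39 [x1,x2,x3=100]: 11111111  (ones: 8)
  rows 40-47 [x1,x2,x3=101]: 11111111  (ones: 8)
  rows 48-55 [x1,x2,x3=110]: 00111111  (ones: 6)
  rows 56-63 [x1,x2,x3=111]: 00111111  (ones: 6)
Count of 1-rows = 8+8+6+6+8+8+6+6 = 56

56


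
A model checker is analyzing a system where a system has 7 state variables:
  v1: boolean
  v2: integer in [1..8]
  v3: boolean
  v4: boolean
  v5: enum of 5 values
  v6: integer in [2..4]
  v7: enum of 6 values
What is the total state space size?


State space = product of domain sizes of all variables.
Domain sizes:
  v1 (boolean): 2
  v2 (integer in [1..8]): 8
  v3 (boolean): 2
  v4 (boolean): 2
  v5 (enum of 5 values): 5
  v6 (integer in [2..4]): 3
  v7 (enum of 6 values): 6
Product = 2 * 8 * 2 * 2 * 5 * 3 * 6 = 5760

5760


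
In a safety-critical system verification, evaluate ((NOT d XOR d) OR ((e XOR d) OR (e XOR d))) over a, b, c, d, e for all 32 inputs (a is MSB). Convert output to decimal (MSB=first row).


Formula: ((NOT d XOR d) OR ((e XOR d) OR (e XOR d))) over a, b, c, d, e (32 rows)
Evaluate each row (bits = a,b,c,d,e, MSB first):
  row 0 [00000]: ((NOT 0 XOR 0) OR ((0 XOR 0) OR (0 XOR 0))) -> 1
  row 1 [00001]: ((NOT 0 XOR 0) OR ((1 XOR 0) OR (1 XOR 0))) -> 1
  row 2 [00010]: ((NOT 1 XOR 1) OR ((0 XOR 1) OR (0 XOR 1))) -> 1
  row 3 [00011]: ((NOT 1 XOR 1) OR ((1 XOR 1) OR (1 XOR 1))) -> 1
  row 4 [00100]: ((NOT 0 XOR 0) OR ((0 XOR 0) OR (0 XOR 0))) -> 1
  row 5 [00101]: ((NOT 0 XOR 0) OR ((1 XOR 0) OR (1 XOR 0))) -> 1
  row 6 [00110]: ((NOT 1 XOR 1) OR ((0 XOR 1) OR (0 XOR 1))) -> 1
  row 7 [00111]: ((NOT 1 XOR 1) OR ((1 XOR 1) OR (1 XOR 1))) -> 1
  row 8 [01000]: ((NOT 0 XOR 0) OR ((0 XOR 0) OR (0 XOR 0))) -> 1
  row 9 [01001]: ((NOT 0 XOR 0) OR ((1 XOR 0) OR (1 XOR 0))) -> 1
  row 10 [01010]: ((NOT 1 XOR 1) OR ((0 XOR 1) OR (0 XOR 1))) -> 1
  row 11 [01011]: ((NOT 1 XOR 1) OR ((1 XOR 1) OR (1 XOR 1))) -> 1
  row 12 [01100]: ((NOT 0 XOR 0) OR ((0 XOR 0) OR (0 XOR 0))) -> 1
  row 13 [01101]: ((NOT 0 XOR 0) OR ((1 XOR 0) OR (1 XOR 0))) -> 1
  row 14 [01110]: ((NOT 1 XOR 1) OR ((0 XOR 1) OR (0 XOR 1))) -> 1
  row 15 [01111]: ((NOT 1 XOR 1) OR ((1 XOR 1) OR (1 XOR 1))) -> 1
  row 16 [10000]: ((NOT 0 XOR 0) OR ((0 XOR 0) OR (0 XOR 0))) -> 1
  row 17 [10001]: ((NOT 0 XOR 0) OR ((1 XOR 0) OR (1 XOR 0))) -> 1
  row 18 [10010]: ((NOT 1 XOR 1) OR ((0 XOR 1) OR (0 XOR 1))) -> 1
  row 19 [10011]: ((NOT 1 XOR 1) OR ((1 XOR 1) OR (1 XOR 1))) -> 1
  row 20 [10100]: ((NOT 0 XOR 0) OR ((0 XOR 0) OR (0 XOR 0))) -> 1
  row 21 [10101]: ((NOT 0 XOR 0) OR ((1 XOR 0) OR (1 XOR 0))) -> 1
  row 22 [10110]: ((NOT 1 XOR 1) OR ((0 XOR 1) OR (0 XOR 1))) -> 1
  row 23 [10111]: ((NOT 1 XOR 1) OR ((1 XOR 1) OR (1 XOR 1))) -> 1
  row 24 [11000]: ((NOT 0 XOR 0) OR ((0 XOR 0) OR (0 XOR 0))) -> 1
  row 25 [11001]: ((NOT 0 XOR 0) OR ((1 XOR 0) OR (1 XOR 0))) -> 1
  row 26 [11010]: ((NOT 1 XOR 1) OR ((0 XOR 1) OR (0 XOR 1))) -> 1
  row 27 [11011]: ((NOT 1 XOR 1) OR ((1 XOR 1) OR (1 XOR 1))) -> 1
  row 28 [11100]: ((NOT 0 XOR 0) OR ((0 XOR 0) OR (0 XOR 0))) -> 1
  row 29 [11101]: ((NOT 0 XOR 0) OR ((1 XOR 0) OR (1 XOR 0))) -> 1
  row 30 [11110]: ((NOT 1 XOR 1) OR ((0 XOR 1) OR (0 XOR 1))) -> 1
  row 31 [11111]: ((NOT 1 XOR 1) OR ((1 XOR 1) OR (1 XOR 1))) -> 1
Full result column, 4 rows per line (a,b,c fixed per line; d,e runs 00..11 left to right):
  rows 0-3 [a,b,c=000]: 1111  = hex F
  rows 4-7 [a,b,c=001]: 1111  = hex F
  rows 8-11 [a,b,c=010]: 1111  = hex F
  rows 12-15 [a,b,c=011]: 1111  = hex F
  rows 16-19 [a,b,c=100]: 1111  = hex F
  rows 20-23 [a,b,c=101]: 1111  = hex F
  rows 24-27 [a,b,c=110]: 1111  = hex F
  rows 28-31 [a,b,c=111]: 1111  = hex F
Output column (row 0 .. row 31) = 11111111111111111111111111111111
Output column grouped in 4s = 1111 1111 1111 1111 1111 1111 1111 1111 = 0xFFFFFFFF
Convert to decimal digit by digit (value = value*16 + digit):
  F -> 15
  15*16 + 15 (F) = 255
  255*16 + 15 (F) = 4095
  4095*16 + 15 (F) = 65535
  65535*16 + 15 (F) = 1048575
  1048575*16 + 15 (F) = 16777215
  16777215*16 + 15 (F) = 268435455
  268435455*16 + 15 (F) = 4294967295
Decimal = 4294967295

4294967295


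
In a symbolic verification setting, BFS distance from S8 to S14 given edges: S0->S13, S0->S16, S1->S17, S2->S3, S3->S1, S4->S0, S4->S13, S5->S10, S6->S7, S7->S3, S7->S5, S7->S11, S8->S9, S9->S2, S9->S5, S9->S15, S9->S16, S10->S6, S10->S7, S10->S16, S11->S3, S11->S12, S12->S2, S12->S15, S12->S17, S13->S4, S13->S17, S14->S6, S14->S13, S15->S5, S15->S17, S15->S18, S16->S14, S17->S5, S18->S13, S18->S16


BFS layer-by-layer from S8:
  dist 0: {S8}
  dist 1: {S9}
  dist 2: {S2, S5, S15, S16}
  dist 3: {S3, S10, S14, S17, S18}
  -> S14 reached at distance 3
Shortest path length = 3

3


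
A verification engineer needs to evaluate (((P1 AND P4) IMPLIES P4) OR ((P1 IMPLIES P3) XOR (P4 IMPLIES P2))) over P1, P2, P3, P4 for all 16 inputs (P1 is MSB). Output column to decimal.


Formula: (((P1 AND P4) IMPLIES P4) OR ((P1 IMPLIES P3) XOR (P4 IMPLIES P2))) over P1, P2, P3, P4 (16 rows)
Evaluate each row (bits = P1,P2,P3,P4, MSB first):
  row 0 [0000]: (((0 AND 0) IMPLIES 0) OR ((0 IMPLIES 0) XOR (0 IMPLIES 0))) -> 1
  row 1 [0001]: (((0 AND 1) IMPLIES 1) OR ((0 IMPLIES 0) XOR (1 IMPLIES 0))) -> 1
  row 2 [0010]: (((0 AND 0) IMPLIES 0) OR ((0 IMPLIES 1) XOR (0 IMPLIES 0))) -> 1
  row 3 [0011]: (((0 AND 1) IMPLIES 1) OR ((0 IMPLIES 1) XOR (1 IMPLIES 0))) -> 1
  row 4 [0100]: (((0 AND 0) IMPLIES 0) OR ((0 IMPLIES 0) XOR (0 IMPLIES 1))) -> 1
  row 5 [0101]: (((0 AND 1) IMPLIES 1) OR ((0 IMPLIES 0) XOR (1 IMPLIES 1))) -> 1
  row 6 [0110]: (((0 AND 0) IMPLIES 0) OR ((0 IMPLIES 1) XOR (0 IMPLIES 1))) -> 1
  row 7 [0111]: (((0 AND 1) IMPLIES 1) OR ((0 IMPLIES 1) XOR (1 IMPLIES 1))) -> 1
  row 8 [1000]: (((1 AND 0) IMPLIES 0) OR ((1 IMPLIES 0) XOR (0 IMPLIES 0))) -> 1
  row 9 [1001]: (((1 AND 1) IMPLIES 1) OR ((1 IMPLIES 0) XOR (1 IMPLIES 0))) -> 1
  row 10 [1010]: (((1 AND 0) IMPLIES 0) OR ((1 IMPLIES 1) XOR (0 IMPLIES 0))) -> 1
  row 11 [1011]: (((1 AND 1) IMPLIES 1) OR ((1 IMPLIES 1) XOR (1 IMPLIES 0))) -> 1
  row 12 [1100]: (((1 AND 0) IMPLIES 0) OR ((1 IMPLIES 0) XOR (0 IMPLIES 1))) -> 1
  row 13 [1101]: (((1 AND 1) IMPLIES 1) OR ((1 IMPLIES 0) XOR (1 IMPLIES 1))) -> 1
  row 14 [1110]: (((1 AND 0) IMPLIES 0) OR ((1 IMPLIES 1) XOR (0 IMPLIES 1))) -> 1
  row 15 [1111]: (((1 AND 1) IMPLIES 1) OR ((1 IMPLIES 1) XOR (1 IMPLIES 1))) -> 1
Full result column, 4 rows per line (P1,P2 fixed per line; P3,P4 runs 00..11 left to right):
  rows 0-3 [P1,P2=00]: 1111  = hex F
  rows 4-7 [P1,P2=01]: 1111  = hex F
  rows 8-11 [P1,P2=10]: 1111  = hex F
  rows 12-15 [P1,P2=11]: 1111  = hex F
Output column (row 0 .. row 15) = 1111111111111111
Output column grouped in 4s = 1111 1111 1111 1111 = 0xFFFF
Convert to decimal digit by digit (value = value*16 + digit):
  F -> 15
  15*16 + 15 (F) = 255
  255*16 + 15 (F) = 4095
  4095*16 + 15 (F) = 65535
Decimal = 65535

65535


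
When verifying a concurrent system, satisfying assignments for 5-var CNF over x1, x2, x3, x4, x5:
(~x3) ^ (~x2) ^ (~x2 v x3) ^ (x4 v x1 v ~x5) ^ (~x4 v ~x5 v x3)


CNF with 5 clauses over 5 vars (32 assignments).
An assignment satisfies CNF iff every clause has >=1 true literal.
Check each row (bits = x1,x2,x3,x4,x5; clause T/F shown):
  row 0 [00000]: clauses=TTTTT -> 1
  row 1 [00001]: clauses=TTTFT -> 0
  row 2 [00010]: clauses=TTTTT -> 1
  row 3 [00011]: clauses=TTTTF -> 0
  row 4 [00100]: clauses=FTTTT -> 0
  row 5 [00101]: clauses=FTTFT -> 0
  row 6 [00110]: clauses=FTTTT -> 0
  row 7 [00111]: clauses=FTTTT -> 0
  row 8 [01000]: clauses=TFFTT -> 0
  row 9 [01001]: clauses=TFFFT -> 0
  row 10 [01010]: clauses=TFFTT -> 0
  row 11 [01011]: clauses=TFFTF -> 0
  row 12 [01100]: clauses=FFTTT -> 0
  row 13 [01101]: clauses=FFTFT -> 0
  row 14 [01110]: clauses=FFTTT -> 0
  row 15 [01111]: clauses=FFTTT -> 0
  row 16 [10000]: clauses=TTTTT -> 1
  row 17 [10001]: clauses=TTTTT -> 1
  row 18 [10010]: clauses=TTTTT -> 1
  row 19 [10011]: clauses=TTTTF -> 0
  row 20 [10100]: clauses=FTTTT -> 0
  row 21 [10101]: clauses=FTTTT -> 0
  row 22 [10110]: clauses=FTTTT -> 0
  row 23 [10111]: clauses=FTTTT -> 0
  row 24 [11000]: clauses=TFFTT -> 0
  row 25 [11001]: clauses=TFFTT -> 0
  row 26 [11010]: clauses=TFFTT -> 0
  row 27 [11011]: clauses=TFFTF -> 0
  row 28 [11100]: clauses=FFTTT -> 0
  row 29 [11101]: clauses=FFTTT -> 0
  row 30 [11110]: clauses=FFTTT -> 0
  row 31 [11111]: clauses=FFTTT -> 0
Full result column, 8 rows per line (x1,x2 fixed per line; x3,x4,x5 runs 000..111 left to right):
  rows 0-7 [x1,x2=00]: 10100000  (ones: 2)
  rows 8-15 [x1,x2=01]: 00000000  (ones: 0)
  rows 16-23 [x1,x2=10]: 11100000  (ones: 3)
  rows 24-31 [x1,x2=11]: 00000000  (ones: 0)
Satisfying assignments = 2+0+3+0 = 5

5


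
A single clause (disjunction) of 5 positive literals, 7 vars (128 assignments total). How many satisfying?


Step 1: Total=2^7=128
Step 2: Unsat when all 5 false: 2^2=4
Step 3: Sat=128-4=124

124


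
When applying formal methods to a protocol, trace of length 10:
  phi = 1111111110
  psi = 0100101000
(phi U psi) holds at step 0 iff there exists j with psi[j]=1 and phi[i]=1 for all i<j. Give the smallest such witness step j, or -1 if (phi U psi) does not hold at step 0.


(phi U psi) at 0: need smallest j with psi[j]=1 and phi[i]=1 for all i in [0,j).
Scan from step 0:
  step 0: phi=1, psi=0 -> continue
  step 1: psi=1 and phi held for [0,1) -> witness found
Witness step = 1

1


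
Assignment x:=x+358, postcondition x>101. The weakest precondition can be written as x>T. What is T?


Formula: wp(x:=E, P) = P[E/x] (substitute E for x in postcondition)
Step 1: Postcondition: x>101
Step 2: Substitute x+358 for x: x+358>101
Step 3: Solve for x: x > 101-358 = -257

-257


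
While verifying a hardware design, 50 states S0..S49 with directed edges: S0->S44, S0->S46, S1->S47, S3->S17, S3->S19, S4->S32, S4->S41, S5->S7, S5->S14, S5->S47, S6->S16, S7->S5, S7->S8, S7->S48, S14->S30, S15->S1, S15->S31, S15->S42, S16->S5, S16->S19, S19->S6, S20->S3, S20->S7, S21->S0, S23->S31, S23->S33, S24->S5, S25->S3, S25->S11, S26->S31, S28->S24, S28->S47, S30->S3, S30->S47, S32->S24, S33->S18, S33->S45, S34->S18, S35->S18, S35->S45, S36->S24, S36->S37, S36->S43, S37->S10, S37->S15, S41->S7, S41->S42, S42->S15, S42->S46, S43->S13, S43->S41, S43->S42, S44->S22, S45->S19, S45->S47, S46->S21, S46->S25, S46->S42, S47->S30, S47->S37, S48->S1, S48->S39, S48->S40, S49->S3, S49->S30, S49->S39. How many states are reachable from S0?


BFS from S0:
  layer 0: {S0}
  layer 1: {S44, S46}
  layer 2: {S21, S22, S25, S42}
  layer 3: {S3, S11, S15}
  layer 4: {S1, S17, S19, S31}
  layer 5: {S6, S47}
  layer 6: {S16, S30, S37}
  layer 7: {S5, S10}
  layer 8: {S7, S14}
  layer 9: {S8, S48}
  layer 10: {S39, S40}
Reachable set: {S0, S1, S3, S5, S6, S7, S8, S10, S11, S14, S15, S16, S17, S19, S21, S22, S25, S30, S31, S37, S39, S40, S42, S44, S46, S47, S48}
Count = 27

27


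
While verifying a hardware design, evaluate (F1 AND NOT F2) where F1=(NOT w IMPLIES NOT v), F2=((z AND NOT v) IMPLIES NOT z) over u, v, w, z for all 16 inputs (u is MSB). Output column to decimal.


F1 = (NOT w IMPLIES NOT v)
F2 = ((z AND NOT v) IMPLIES NOT z)
Counterexample to F1=>F2 is where F1=1 and F2=0.
Evaluate each row (bits = u,v,w,z, MSB first):
  row 0 [0000]: F1=1 F2=1 -> F1&~F2 -> 0
  row 1 [0001]: F1=1 F2=0 -> F1&~F2 -> 1
  row 2 [0010]: F1=1 F2=1 -> F1&~F2 -> 0
  row 3 [0011]: F1=1 F2=0 -> F1&~F2 -> 1
  row 4 [0100]: F1=0 F2=1 -> F1&~F2 -> 0
  row 5 [0101]: F1=0 F2=1 -> F1&~F2 -> 0
  row 6 [0110]: F1=1 F2=1 -> F1&~F2 -> 0
  row 7 [0111]: F1=1 F2=1 -> F1&~F2 -> 0
  row 8 [1000]: F1=1 F2=1 -> F1&~F2 -> 0
  row 9 [1001]: F1=1 F2=0 -> F1&~F2 -> 1
  row 10 [1010]: F1=1 F2=1 -> F1&~F2 -> 0
  row 11 [1011]: F1=1 F2=0 -> F1&~F2 -> 1
  row 12 [1100]: F1=0 F2=1 -> F1&~F2 -> 0
  row 13 [1101]: F1=0 F2=1 -> F1&~F2 -> 0
  row 14 [1110]: F1=1 F2=1 -> F1&~F2 -> 0
  row 15 [1111]: F1=1 F2=1 -> F1&~F2 -> 0
Full result column, 4 rows per line (u,v fixed per line; w,z runs 00..11 left to right):
  rows 0-3 [u,v=00]: 0101  = hex 5
  rows 4-7 [u,v=01]: 0000  = hex 0
  rows 8-11 [u,v=10]: 0101  = hex 5
  rows 12-15 [u,v=11]: 0000  = hex 0
Counterexample vector (row 0 .. row 15) = 0101000001010000
Output column grouped in 4s = 0101 0000 0101 0000 = 0x5050
Convert to decimal digit by digit (value = value*16 + digit):
  5 -> 5
  5*16 + 0 = 80
  80*16 + 5 = 1285
  1285*16 + 0 = 20560
Decimal = 20560

20560


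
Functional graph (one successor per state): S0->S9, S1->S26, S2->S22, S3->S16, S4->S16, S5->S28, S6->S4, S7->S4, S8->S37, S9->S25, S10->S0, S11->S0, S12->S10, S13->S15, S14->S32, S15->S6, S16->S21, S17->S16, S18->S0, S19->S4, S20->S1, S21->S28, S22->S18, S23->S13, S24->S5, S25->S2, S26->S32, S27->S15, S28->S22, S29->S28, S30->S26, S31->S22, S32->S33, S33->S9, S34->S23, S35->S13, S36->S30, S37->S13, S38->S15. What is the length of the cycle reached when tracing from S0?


Trace from S0 until a state repeats:
  S0 -> S9 -> S25 -> S2 -> S22 -> S18 -> S0
S0 first seen at step 0, revisited at step 6.
Cycle length = 6 - 0 = 6

6


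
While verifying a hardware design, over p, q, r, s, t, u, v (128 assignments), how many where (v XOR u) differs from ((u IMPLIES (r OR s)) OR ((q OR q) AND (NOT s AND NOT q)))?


F1 = (v XOR u)
F2 = ((u IMPLIES (r OR s)) OR ((q OR q) AND (NOT s AND NOT q)))
Evaluate both on each of 128 rows (bits = p,q,r,s,t,u,v):
  row 0 [0000000]: F1=0 F2=1 (differ) -> 1
  row 1 [0000001]: F1=1 F2=1 -> 0
  row 2 [0000010]: F1=1 F2=0 (differ) -> 1
  row 3 [0000011]: F1=0 F2=0 -> 0
  row 4 [0000100]: F1=0 F2=1 (differ) -> 1
  (every remaining row is evaluated the same way; all 128 results are listed next)
Full result column, 8 rows per line (p,q,r,s fixed per line; t,u,v runs 000..111 left to right):
  rows 0-7 [p,q,r,s=0000]: 10101010  (ones: 4)
  rows 8-15 [p,q,r,s=0001]: 10011001  (ones: 4)
  rows 16-23 [p,q,r,s=0010]: 10011001  (ones: 4)
  rows 24-31 [p,q,r,s=0011]: 10011001  (ones: 4)
  rows 32-39 [p,q,r,s=0100]: 10101010  (ones: 4)
  rows 40-47 [p,q,r,s=0101]: 10011001  (ones: 4)
  rows 48-55 [p,q,r,s=0110]: 10011001  (ones: 4)
  rows 56-63 [p,q,r,s=0111]: 10011001  (ones: 4)
  rows 64-71 [p,q,r,s=1000]: 10101010  (ones: 4)
  rows 72-79 [p,q,r,s=1001]: 10011001  (ones: 4)
  rows 80-87 [p,q,r,s=1010]: 10011001  (ones: 4)
  rows 88-95 [p,q,r,s=1011]: 10011001  (ones: 4)
  rows 96-103 [p,q,r,s=1100]: 10101010  (ones: 4)
  rows 104-111 [p,q,r,s=1101]: 10011001  (ones: 4)
  rows 112-119 [p,q,r,s=1110]: 10011001  (ones: 4)
  rows 120-127 [p,q,r,s=1111]: 10011001  (ones: 4)
Disagreements = 4+4+4+4+4+4+4+4+4+4+4+4+4+4+4+4 = 64

64


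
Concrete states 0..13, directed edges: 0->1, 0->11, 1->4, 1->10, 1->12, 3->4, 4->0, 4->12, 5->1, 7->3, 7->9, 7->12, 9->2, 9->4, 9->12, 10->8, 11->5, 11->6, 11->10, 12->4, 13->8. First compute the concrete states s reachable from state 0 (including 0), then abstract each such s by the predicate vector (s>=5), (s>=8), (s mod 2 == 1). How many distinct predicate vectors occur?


BFS from 0:
Concrete reachable: {0, 1, 4, 5, 6, 8, 10, 11, 12}
Abstract via predicates (s>=5), (s>=8), (s mod 2 == 1):
  (0,0,0) <- {0, 4}
  (0,0,1) <- {1}
  (1,0,0) <- {6}
  (1,0,1) <- {5}
  (1,1,0) <- {8, 10, 12}
  (1,1,1) <- {11}
Distinct abstract states = 6

6


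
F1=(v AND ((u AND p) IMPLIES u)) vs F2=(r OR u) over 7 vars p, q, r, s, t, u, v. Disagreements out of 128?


F1 = (v AND ((u AND p) IMPLIES u))
F2 = (r OR u)
Evaluate both on each of 128 rows (bits = p,q,r,s,t,u,v):
  row 0 [0000000]: F1=0 F2=0 -> 0
  row 1 [0000001]: F1=1 F2=0 (differ) -> 1
  row 2 [0000010]: F1=0 F2=1 (differ) -> 1
  row 3 [0000011]: F1=1 F2=1 -> 0
  row 4 [0000100]: F1=0 F2=0 -> 0
  (every remaining row is evaluated the same way; all 128 results are listed next)
Full result column, 8 rows per line (p,q,r,s fixed per line; t,u,v runs 000..111 left to right):
  rows 0-7 [p,q,r,s=0000]: 01100110  (ones: 4)
  rows 8-15 [p,q,r,s=0001]: 01100110  (ones: 4)
  rows 16-23 [p,q,r,s=0010]: 10101010  (ones: 4)
  rows 24-31 [p,q,r,s=0011]: 10101010  (ones: 4)
  rows 32-39 [p,q,r,s=0100]: 01100110  (ones: 4)
  rows 40-47 [p,q,r,s=0101]: 01100110  (ones: 4)
  rows 48-55 [p,q,r,s=0110]: 10101010  (ones: 4)
  rows 56-63 [p,q,r,s=0111]: 10101010  (ones: 4)
  rows 64-71 [p,q,r,s=1000]: 01100110  (ones: 4)
  rows 72-79 [p,q,r,s=1001]: 01100110  (ones: 4)
  rows 80-87 [p,q,r,s=1010]: 10101010  (ones: 4)
  rows 88-95 [p,q,r,s=1011]: 10101010  (ones: 4)
  rows 96-103 [p,q,r,s=1100]: 01100110  (ones: 4)
  rows 104-111 [p,q,r,s=1101]: 01100110  (ones: 4)
  rows 112-119 [p,q,r,s=1110]: 10101010  (ones: 4)
  rows 120-127 [p,q,r,s=1111]: 10101010  (ones: 4)
Disagreements = 4+4+4+4+4+4+4+4+4+4+4+4+4+4+4+4 = 64

64


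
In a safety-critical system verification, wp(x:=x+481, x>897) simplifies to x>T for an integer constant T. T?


Formula: wp(x:=E, P) = P[E/x] (substitute E for x in postcondition)
Step 1: Postcondition: x>897
Step 2: Substitute x+481 for x: x+481>897
Step 3: Solve for x: x > 897-481 = 416

416


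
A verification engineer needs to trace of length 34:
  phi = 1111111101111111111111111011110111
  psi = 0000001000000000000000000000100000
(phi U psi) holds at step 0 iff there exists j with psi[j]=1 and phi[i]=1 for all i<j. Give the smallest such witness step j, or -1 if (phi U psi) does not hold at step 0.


(phi U psi) at 0: need smallest j with psi[j]=1 and phi[i]=1 for all i in [0,j).
Scan from step 0:
  step 0: phi=1, psi=0 -> continue
  step 1: phi=1, psi=0 -> continue
  step 2: phi=1, psi=0 -> continue
  step 3: phi=1, psi=0 -> continue
  step 6: psi=1 and phi held for [0,6) -> witness found
Witness step = 6

6


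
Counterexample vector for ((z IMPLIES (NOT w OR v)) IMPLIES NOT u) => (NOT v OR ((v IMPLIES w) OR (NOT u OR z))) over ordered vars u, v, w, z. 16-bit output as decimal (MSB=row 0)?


F1 = ((z IMPLIES (NOT w OR v)) IMPLIES NOT u)
F2 = (NOT v OR ((v IMPLIES w) OR (NOT u OR z)))
Counterexample to F1=>F2 is where F1=1 and F2=0.
Evaluate each row (bits = u,v,w,z, MSB first):
  row 0 [0000]: F1=1 F2=1 -> F1&~F2 -> 0
  row 1 [0001]: F1=1 F2=1 -> F1&~F2 -> 0
  row 2 [0010]: F1=1 F2=1 -> F1&~F2 -> 0
  row 3 [0011]: F1=1 F2=1 -> F1&~F2 -> 0
  row 4 [0100]: F1=1 F2=1 -> F1&~F2 -> 0
  row 5 [0101]: F1=1 F2=1 -> F1&~F2 -> 0
  row 6 [0110]: F1=1 F2=1 -> F1&~F2 -> 0
  row 7 [0111]: F1=1 F2=1 -> F1&~F2 -> 0
  row 8 [1000]: F1=0 F2=1 -> F1&~F2 -> 0
  row 9 [1001]: F1=0 F2=1 -> F1&~F2 -> 0
  row 10 [1010]: F1=0 F2=1 -> F1&~F2 -> 0
  row 11 [1011]: F1=1 F2=1 -> F1&~F2 -> 0
  row 12 [1100]: F1=0 F2=0 -> F1&~F2 -> 0
  row 13 [1101]: F1=0 F2=1 -> F1&~F2 -> 0
  row 14 [1110]: F1=0 F2=1 -> F1&~F2 -> 0
  row 15 [1111]: F1=0 F2=1 -> F1&~F2 -> 0
Full result column, 4 rows per line (u,v fixed per line; w,z runs 00..11 left to right):
  rows 0-3 [u,v=00]: 0000  = hex 0
  rows 4-7 [u,v=01]: 0000  = hex 0
  rows 8-11 [u,v=10]: 0000  = hex 0
  rows 12-15 [u,v=11]: 0000  = hex 0
Counterexample vector (row 0 .. row 15) = 0000000000000000
Output column grouped in 4s = 0000 0000 0000 0000 = 0x0000
Convert to decimal digit by digit (value = value*16 + digit):
  0 -> 0
  0*16 + 0 = 0
  0*16 + 0 = 0
  0*16 + 0 = 0
Decimal = 0

0


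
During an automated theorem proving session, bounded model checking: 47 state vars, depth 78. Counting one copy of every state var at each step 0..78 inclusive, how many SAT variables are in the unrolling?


BMC unrolls to depth k, creating one copy of each state var for steps 0..k.
Step count = 78 + 1 = 79 (steps 0 through 78)
Vars per step = 47
Total = 47 * 79 = 3713

3713


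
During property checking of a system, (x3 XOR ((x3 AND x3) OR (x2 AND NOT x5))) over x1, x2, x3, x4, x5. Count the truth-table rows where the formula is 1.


Formula: (x3 XOR ((x3 AND x3) OR (x2 AND NOT x5))) over 5 vars (32 rows)
Evaluate each row (x1, x2, x3, x4, x5 as bits, MSB first):
  row 0 [00000]: (0 XOR ((0 AND 0) OR (0 AND NOT 0))) -> 0
  row 1 [00001]: (0 XOR ((0 AND 0) OR (0 AND NOT 1))) -> 0
  row 2 [00010]: (0 XOR ((0 AND 0) OR (0 AND NOT 0))) -> 0
  row 3 [00011]: (0 XOR ((0 AND 0) OR (0 AND NOT 1))) -> 0
  row 4 [00100]: (1 XOR ((1 AND 1) OR (0 AND NOT 0))) -> 0
  row 5 [00101]: (1 XOR ((1 AND 1) OR (0 AND NOT 1))) -> 0
  row 6 [00110]: (1 XOR ((1 AND 1) OR (0 AND NOT 0))) -> 0
  row 7 [00111]: (1 XOR ((1 AND 1) OR (0 AND NOT 1))) -> 0
  row 8 [01000]: (0 XOR ((0 AND 0) OR (1 AND NOT 0))) -> 1
  row 9 [01001]: (0 XOR ((0 AND 0) OR (1 AND NOT 1))) -> 0
  row 10 [01010]: (0 XOR ((0 AND 0) OR (1 AND NOT 0))) -> 1
  row 11 [01011]: (0 XOR ((0 AND 0) OR (1 AND NOT 1))) -> 0
  row 12 [01100]: (1 XOR ((1 AND 1) OR (1 AND NOT 0))) -> 0
  row 13 [01101]: (1 XOR ((1 AND 1) OR (1 AND NOT 1))) -> 0
  row 14 [01110]: (1 XOR ((1 AND 1) OR (1 AND NOT 0))) -> 0
  row 15 [01111]: (1 XOR ((1 AND 1) OR (1 AND NOT 1))) -> 0
  row 16 [10000]: (0 XOR ((0 AND 0) OR (0 AND NOT 0))) -> 0
  row 17 [10001]: (0 XOR ((0 AND 0) OR (0 AND NOT 1))) -> 0
  row 18 [10010]: (0 XOR ((0 AND 0) OR (0 AND NOT 0))) -> 0
  row 19 [10011]: (0 XOR ((0 AND 0) OR (0 AND NOT 1))) -> 0
  row 20 [10100]: (1 XOR ((1 AND 1) OR (0 AND NOT 0))) -> 0
  row 21 [10101]: (1 XOR ((1 AND 1) OR (0 AND NOT 1))) -> 0
  row 22 [10110]: (1 XOR ((1 AND 1) OR (0 AND NOT 0))) -> 0
  row 23 [10111]: (1 XOR ((1 AND 1) OR (0 AND NOT 1))) -> 0
  row 24 [11000]: (0 XOR ((0 AND 0) OR (1 AND NOT 0))) -> 1
  row 25 [11001]: (0 XOR ((0 AND 0) OR (1 AND NOT 1))) -> 0
  row 26 [11010]: (0 XOR ((0 AND 0) OR (1 AND NOT 0))) -> 1
  row 27 [11011]: (0 XOR ((0 AND 0) OR (1 AND NOT 1))) -> 0
  row 28 [11100]: (1 XOR ((1 AND 1) OR (1 AND NOT 0))) -> 0
  row 29 [11101]: (1 XOR ((1 AND 1) OR (1 AND NOT 1))) -> 0
  row 30 [11110]: (1 XOR ((1 AND 1) OR (1 AND NOT 0))) -> 0
  row 31 [11111]: (1 XOR ((1 AND 1) OR (1 AND NOT 1))) -> 0
Full result column, 8 rows per line (x1,x2 fixed per line; x3,x4,x5 runs 000..111 left to right):
  rows 0-7 [x1,x2=00]: 00000000  (ones: 0)
  rows 8-15 [x1,x2=01]: 10100000  (ones: 2)
  rows 16-23 [x1,x2=10]: 00000000  (ones: 0)
  rows 24-31 [x1,x2=11]: 10100000  (ones: 2)
Count of 1-rows = 0+2+0+2 = 4

4


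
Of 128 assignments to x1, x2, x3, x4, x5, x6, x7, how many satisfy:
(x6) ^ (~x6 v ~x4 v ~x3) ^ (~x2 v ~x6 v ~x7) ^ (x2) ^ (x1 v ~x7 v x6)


CNF with 5 clauses over 7 vars (128 assignments).
An assignment satisfies CNF iff every clause has >=1 true literal.
Check each row (bits = x1,x2,x3,x4,x5,x6,x7; clause T/F shown):
  row 0 [0000000]: clauses=FTTFT -> 0
  row 1 [0000001]: clauses=FTTFF -> 0
  row 2 [0000010]: clauses=TTTFT -> 0
  row 3 [0000011]: clauses=TTTFT -> 0
  row 4 [0000100]: clauses=FTTFT -> 0
  (every remaining row is evaluated the same way; all 128 results are listed next)
Full result column, 8 rows per line (x1,x2,x3,x4 fixed per line; x5,x6,x7 runs 000..111 left to right):
  rows 0-7 [x1,x2,x3,x4=0000]: 00000000  (ones: 0)
  rows 8-15 [x1,x2,x3,x4=0001]: 00000000  (ones: 0)
  rows 16-23 [x1,x2,x3,x4=0010]: 00000000  (ones: 0)
  rows 24-31 [x1,x2,x3,x4=0011]: 00000000  (ones: 0)
  rows 32-39 [x1,x2,x3,x4=0100]: 00100010  (ones: 2)
  rows 40-47 [x1,x2,x3,x4=0101]: 00100010  (ones: 2)
  rows 48-55 [x1,x2,x3,x4=0110]: 00100010  (ones: 2)
  rows 56-63 [x1,x2,x3,x4=0111]: 00000000  (ones: 0)
  rows 64-71 [x1,x2,x3,x4=1000]: 00000000  (ones: 0)
  rows 72-79 [x1,x2,x3,x4=1001]: 00000000  (ones: 0)
  rows 80-87 [x1,x2,x3,x4=1010]: 00000000  (ones: 0)
  rows 88-95 [x1,x2,x3,x4=1011]: 00000000  (ones: 0)
  rows 96-103 [x1,x2,x3,x4=1100]: 00100010  (ones: 2)
  rows 104-111 [x1,x2,x3,x4=1101]: 00100010  (ones: 2)
  rows 112-119 [x1,x2,x3,x4=1110]: 00100010  (ones: 2)
  rows 120-127 [x1,x2,x3,x4=1111]: 00000000  (ones: 0)
Satisfying assignments = 0+0+0+0+2+2+2+0+0+0+0+0+2+2+2+0 = 12

12


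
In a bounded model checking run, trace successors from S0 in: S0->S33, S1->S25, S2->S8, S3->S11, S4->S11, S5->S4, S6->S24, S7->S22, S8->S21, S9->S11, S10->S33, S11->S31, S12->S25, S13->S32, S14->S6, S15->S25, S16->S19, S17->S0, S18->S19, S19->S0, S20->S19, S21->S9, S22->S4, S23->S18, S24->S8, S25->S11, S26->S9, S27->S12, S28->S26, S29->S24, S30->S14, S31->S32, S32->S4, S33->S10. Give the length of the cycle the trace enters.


Trace from S0 until a state repeats:
  S0 -> S33 -> S10 -> S33
S33 first seen at step 1, revisited at step 3.
Cycle length = 3 - 1 = 2

2


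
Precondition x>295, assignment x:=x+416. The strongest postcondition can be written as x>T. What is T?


Formula: sp(P, x:=E) = exists old_x. (x = E[old_x/x]) AND P[old_x/x] (old_x is the value of x before the assignment; eliminate old_x by solving x = E[old_x/x] for old_x)
Step 1: Precondition P: x>295, i.e. old_x > 295
Step 2: Assignment gives x = old_x + 416, so old_x = x - 416
Step 3: Substitute into P: x - 416 > 295
Step 4: Simplify: x > 295+416 = 711

711


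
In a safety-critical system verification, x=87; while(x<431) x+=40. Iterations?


Step 1: x goes from 87 toward 431 by 40; the body runs while x<431, so iterations = ceil((bound-start)/step)
Step 2: Distance=344
Step 3: ceil(344/40)=9

9


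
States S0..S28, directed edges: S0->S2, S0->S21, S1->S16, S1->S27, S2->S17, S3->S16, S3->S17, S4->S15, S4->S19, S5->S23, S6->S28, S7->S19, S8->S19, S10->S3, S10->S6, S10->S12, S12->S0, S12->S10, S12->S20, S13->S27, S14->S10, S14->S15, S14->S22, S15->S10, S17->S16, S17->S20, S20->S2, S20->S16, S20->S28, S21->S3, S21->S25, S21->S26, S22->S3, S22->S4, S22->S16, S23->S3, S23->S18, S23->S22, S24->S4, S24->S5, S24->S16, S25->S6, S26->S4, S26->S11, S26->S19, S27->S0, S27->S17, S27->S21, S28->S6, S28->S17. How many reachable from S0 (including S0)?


BFS from S0:
  layer 0: {S0}
  layer 1: {S2, S21}
  layer 2: {S3, S17, S25, S26}
  layer 3: {S4, S6, S11, S16, S19, S20}
  layer 4: {S15, S28}
  layer 5: {S10}
  layer 6: {S12}
Reachable set: {S0, S2, S3, S4, S6, S10, S11, S12, S15, S16, S17, S19, S20, S21, S25, S26, S28}
Count = 17

17


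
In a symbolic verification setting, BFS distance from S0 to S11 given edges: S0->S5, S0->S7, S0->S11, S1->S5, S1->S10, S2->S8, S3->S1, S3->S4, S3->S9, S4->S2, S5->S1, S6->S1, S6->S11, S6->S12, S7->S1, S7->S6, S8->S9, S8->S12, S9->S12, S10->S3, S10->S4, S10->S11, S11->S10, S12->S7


BFS layer-by-layer from S0:
  dist 0: {S0}
  dist 1: {S5, S7, S11}
  -> S11 reached at distance 1
Shortest path length = 1

1


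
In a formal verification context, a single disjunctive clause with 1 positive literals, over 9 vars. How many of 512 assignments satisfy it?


Step 1: Total=2^9=512
Step 2: Unsat when all 1 false: 2^8=256
Step 3: Sat=512-256=256

256


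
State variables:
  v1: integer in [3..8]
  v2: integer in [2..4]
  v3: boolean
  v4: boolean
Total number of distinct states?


State space = product of domain sizes of all variables.
Domain sizes:
  v1 (integer in [3..8]): 6
  v2 (integer in [2..4]): 3
  v3 (boolean): 2
  v4 (boolean): 2
Product = 6 * 3 * 2 * 2 = 72

72


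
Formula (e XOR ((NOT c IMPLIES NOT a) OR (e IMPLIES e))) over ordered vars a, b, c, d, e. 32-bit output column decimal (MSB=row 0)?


Formula: (e XOR ((NOT c IMPLIES NOT a) OR (e IMPLIES e))) over a, b, c, d, e (32 rows)
Evaluate each row (bits = a,b,c,d,e, MSB first):
  row 0 [00000]: (0 XOR ((NOT 0 IMPLIES NOT 0) OR (0 IMPLIES 0))) -> 1
  row 1 [00001]: (1 XOR ((NOT 0 IMPLIES NOT 0) OR (1 IMPLIES 1))) -> 0
  row 2 [00010]: (0 XOR ((NOT 0 IMPLIES NOT 0) OR (0 IMPLIES 0))) -> 1
  row 3 [00011]: (1 XOR ((NOT 0 IMPLIES NOT 0) OR (1 IMPLIES 1))) -> 0
  row 4 [00100]: (0 XOR ((NOT 1 IMPLIES NOT 0) OR (0 IMPLIES 0))) -> 1
  row 5 [00101]: (1 XOR ((NOT 1 IMPLIES NOT 0) OR (1 IMPLIES 1))) -> 0
  row 6 [00110]: (0 XOR ((NOT 1 IMPLIES NOT 0) OR (0 IMPLIES 0))) -> 1
  row 7 [00111]: (1 XOR ((NOT 1 IMPLIES NOT 0) OR (1 IMPLIES 1))) -> 0
  row 8 [01000]: (0 XOR ((NOT 0 IMPLIES NOT 0) OR (0 IMPLIES 0))) -> 1
  row 9 [01001]: (1 XOR ((NOT 0 IMPLIES NOT 0) OR (1 IMPLIES 1))) -> 0
  row 10 [01010]: (0 XOR ((NOT 0 IMPLIES NOT 0) OR (0 IMPLIES 0))) -> 1
  row 11 [01011]: (1 XOR ((NOT 0 IMPLIES NOT 0) OR (1 IMPLIES 1))) -> 0
  row 12 [01100]: (0 XOR ((NOT 1 IMPLIES NOT 0) OR (0 IMPLIES 0))) -> 1
  row 13 [01101]: (1 XOR ((NOT 1 IMPLIES NOT 0) OR (1 IMPLIES 1))) -> 0
  row 14 [01110]: (0 XOR ((NOT 1 IMPLIES NOT 0) OR (0 IMPLIES 0))) -> 1
  row 15 [01111]: (1 XOR ((NOT 1 IMPLIES NOT 0) OR (1 IMPLIES 1))) -> 0
  row 16 [10000]: (0 XOR ((NOT 0 IMPLIES NOT 1) OR (0 IMPLIES 0))) -> 1
  row 17 [10001]: (1 XOR ((NOT 0 IMPLIES NOT 1) OR (1 IMPLIES 1))) -> 0
  row 18 [10010]: (0 XOR ((NOT 0 IMPLIES NOT 1) OR (0 IMPLIES 0))) -> 1
  row 19 [10011]: (1 XOR ((NOT 0 IMPLIES NOT 1) OR (1 IMPLIES 1))) -> 0
  row 20 [10100]: (0 XOR ((NOT 1 IMPLIES NOT 1) OR (0 IMPLIES 0))) -> 1
  row 21 [10101]: (1 XOR ((NOT 1 IMPLIES NOT 1) OR (1 IMPLIES 1))) -> 0
  row 22 [10110]: (0 XOR ((NOT 1 IMPLIES NOT 1) OR (0 IMPLIES 0))) -> 1
  row 23 [10111]: (1 XOR ((NOT 1 IMPLIES NOT 1) OR (1 IMPLIES 1))) -> 0
  row 24 [11000]: (0 XOR ((NOT 0 IMPLIES NOT 1) OR (0 IMPLIES 0))) -> 1
  row 25 [11001]: (1 XOR ((NOT 0 IMPLIES NOT 1) OR (1 IMPLIES 1))) -> 0
  row 26 [11010]: (0 XOR ((NOT 0 IMPLIES NOT 1) OR (0 IMPLIES 0))) -> 1
  row 27 [11011]: (1 XOR ((NOT 0 IMPLIES NOT 1) OR (1 IMPLIES 1))) -> 0
  row 28 [11100]: (0 XOR ((NOT 1 IMPLIES NOT 1) OR (0 IMPLIES 0))) -> 1
  row 29 [11101]: (1 XOR ((NOT 1 IMPLIES NOT 1) OR (1 IMPLIES 1))) -> 0
  row 30 [11110]: (0 XOR ((NOT 1 IMPLIES NOT 1) OR (0 IMPLIES 0))) -> 1
  row 31 [11111]: (1 XOR ((NOT 1 IMPLIES NOT 1) OR (1 IMPLIES 1))) -> 0
Full result column, 4 rows per line (a,b,c fixed per line; d,e runs 00..11 left to right):
  rows 0-3 [a,b,c=000]: 1010  = hex A
  rows 4-7 [a,b,c=001]: 1010  = hex A
  rows 8-11 [a,b,c=010]: 1010  = hex A
  rows 12-15 [a,b,c=011]: 1010  = hex A
  rows 16-19 [a,b,c=100]: 1010  = hex A
  rows 20-23 [a,b,c=101]: 1010  = hex A
  rows 24-27 [a,b,c=110]: 1010  = hex A
  rows 28-31 [a,b,c=111]: 1010  = hex A
Output column (row 0 .. row 31) = 10101010101010101010101010101010
Output column grouped in 4s = 1010 1010 1010 1010 1010 1010 1010 1010 = 0xAAAAAAAA
Convert to decimal digit by digit (value = value*16 + digit):
  A -> 10
  10*16 + 10 (A) = 170
  170*16 + 10 (A) = 2730
  2730*16 + 10 (A) = 43690
  43690*16 + 10 (A) = 699050
  699050*16 + 10 (A) = 11184810
  11184810*16 + 10 (A) = 178956970
  178956970*16 + 10 (A) = 2863311530
Decimal = 2863311530

2863311530


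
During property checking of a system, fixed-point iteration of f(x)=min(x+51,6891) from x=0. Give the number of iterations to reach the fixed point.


Step 1: x=0, cap=6891, increment=51
Step 2: x grows by 51 each step until capped at 6891; fixed point is x=6891
Step 3: iterations = ceil(6891/51) = 136

136


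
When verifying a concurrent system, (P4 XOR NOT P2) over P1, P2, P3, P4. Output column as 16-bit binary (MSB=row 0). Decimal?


Formula: (P4 XOR NOT P2) over P1, P2, P3, P4 (16 rows)
Evaluate each row (bits = P1,P2,P3,P4, MSB first):
  row 0 [0000]: (0 XOR NOT 0) -> 1
  row 1 [0001]: (1 XOR NOT 0) -> 0
  row 2 [0010]: (0 XOR NOT 0) -> 1
  row 3 [0011]: (1 XOR NOT 0) -> 0
  row 4 [0100]: (0 XOR NOT 1) -> 0
  row 5 [0101]: (1 XOR NOT 1) -> 1
  row 6 [0110]: (0 XOR NOT 1) -> 0
  row 7 [0111]: (1 XOR NOT 1) -> 1
  row 8 [1000]: (0 XOR NOT 0) -> 1
  row 9 [1001]: (1 XOR NOT 0) -> 0
  row 10 [1010]: (0 XOR NOT 0) -> 1
  row 11 [1011]: (1 XOR NOT 0) -> 0
  row 12 [1100]: (0 XOR NOT 1) -> 0
  row 13 [1101]: (1 XOR NOT 1) -> 1
  row 14 [1110]: (0 XOR NOT 1) -> 0
  row 15 [1111]: (1 XOR NOT 1) -> 1
Full result column, 4 rows per line (P1,P2 fixed per line; P3,P4 runs 00..11 left to right):
  rows 0-3 [P1,P2=00]: 1010  = hex A
  rows 4-7 [P1,P2=01]: 0101  = hex 5
  rows 8-11 [P1,P2=10]: 1010  = hex A
  rows 12-15 [P1,P2=11]: 0101  = hex 5
Output column (row 0 .. row 15) = 1010010110100101
Output column grouped in 4s = 1010 0101 1010 0101 = 0xA5A5
Convert to decimal digit by digit (value = value*16 + digit):
  A -> 10
  10*16 + 5 = 165
  165*16 + 10 (A) = 2650
  2650*16 + 5 = 42405
Decimal = 42405

42405


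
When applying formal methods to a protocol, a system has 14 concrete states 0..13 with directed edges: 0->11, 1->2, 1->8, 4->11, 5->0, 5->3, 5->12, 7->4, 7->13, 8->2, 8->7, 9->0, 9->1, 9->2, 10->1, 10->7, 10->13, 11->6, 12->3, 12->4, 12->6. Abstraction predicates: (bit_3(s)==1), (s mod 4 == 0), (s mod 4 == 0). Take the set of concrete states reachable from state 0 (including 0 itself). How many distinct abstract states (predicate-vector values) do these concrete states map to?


BFS from 0:
Concrete reachable: {0, 6, 11}
Abstract via predicates (bit_3(s)==1), (s mod 4 == 0), (s mod 4 == 0):
  (0,0,0) <- {6}
  (0,1,1) <- {0}
  (1,0,0) <- {11}
Distinct abstract states = 3

3


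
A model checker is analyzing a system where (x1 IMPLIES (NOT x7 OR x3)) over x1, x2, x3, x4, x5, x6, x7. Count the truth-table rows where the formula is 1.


Formula: (x1 IMPLIES (NOT x7 OR x3)) over 7 vars (128 rows)
Evaluate each row (x1, x2, x3, x4, x5, x6, x7 as bits, MSB first):
  row 0 [0000000]: (0 IMPLIES (NOT 0 OR 0)) -> 1
  row 1 [0000001]: (0 IMPLIES (NOT 1 OR 0)) -> 1
  row 2 [0000010]: (0 IMPLIES (NOT 0 OR 0)) -> 1
  row 3 [0000011]: (0 IMPLIES (NOT 1 OR 0)) -> 1
  row 4 [0000100]: (0 IMPLIES (NOT 0 OR 0)) -> 1
  (every remaining row is evaluated the same way; all 128 results are listed next)
Full result column, 8 rows per line (x1,x2,x3,x4 fixed per line; x5,x6,x7 runs 000..111 left to right):
  rows 0-7 [x1,x2,x3,x4=0000]: 11111111  (ones: 8)
  rows 8-15 [x1,x2,x3,x4=0001]: 11111111  (ones: 8)
  rows 16-23 [x1,x2,x3,x4=0010]: 11111111  (ones: 8)
  rows 24-31 [x1,x2,x3,x4=0011]: 11111111  (ones: 8)
  rows 32-39 [x1,x2,x3,x4=0100]: 11111111  (ones: 8)
  rows 40-47 [x1,x2,x3,x4=0101]: 11111111  (ones: 8)
  rows 48-55 [x1,x2,x3,x4=0110]: 11111111  (ones: 8)
  rows 56-63 [x1,x2,x3,x4=0111]: 11111111  (ones: 8)
  rows 64-71 [x1,x2,x3,x4=1000]: 10101010  (ones: 4)
  rows 72-79 [x1,x2,x3,x4=1001]: 10101010  (ones: 4)
  rows 80-87 [x1,x2,x3,x4=1010]: 11111111  (ones: 8)
  rows 88-95 [x1,x2,x3,x4=1011]: 11111111  (ones: 8)
  rows 96-103 [x1,x2,x3,x4=1100]: 10101010  (ones: 4)
  rows 104-111 [x1,x2,x3,x4=1101]: 10101010  (ones: 4)
  rows 112-119 [x1,x2,x3,x4=1110]: 11111111  (ones: 8)
  rows 120-127 [x1,x2,x3,x4=1111]: 11111111  (ones: 8)
Count of 1-rows = 8+8+8+8+8+8+8+8+4+4+8+8+4+4+8+8 = 112

112
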